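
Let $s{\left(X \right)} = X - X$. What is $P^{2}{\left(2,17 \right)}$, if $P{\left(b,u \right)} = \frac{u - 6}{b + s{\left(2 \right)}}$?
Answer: $\frac{121}{4} \approx 30.25$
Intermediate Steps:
$s{\left(X \right)} = 0$
$P{\left(b,u \right)} = \frac{-6 + u}{b}$ ($P{\left(b,u \right)} = \frac{u - 6}{b + 0} = \frac{-6 + u}{b}$)
$P^{2}{\left(2,17 \right)} = \left(\frac{-6 + 17}{2}\right)^{2} = \left(\frac{1}{2} \cdot 11\right)^{2} = \left(\frac{11}{2}\right)^{2} = \frac{121}{4}$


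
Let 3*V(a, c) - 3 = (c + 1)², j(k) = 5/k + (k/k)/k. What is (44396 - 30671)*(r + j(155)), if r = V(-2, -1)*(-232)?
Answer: -98693730/31 ≈ -3.1837e+6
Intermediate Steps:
j(k) = 6/k (j(k) = 5/k + 1/k = 6/k)
V(a, c) = 1 + (1 + c)²/3 (V(a, c) = 1 + (c + 1)²/3 = 1 + (1 + c)²/3)
r = -232 (r = (1 + (1 - 1)²/3)*(-232) = (1 + (⅓)*0²)*(-232) = (1 + (⅓)*0)*(-232) = (1 + 0)*(-232) = 1*(-232) = -232)
(44396 - 30671)*(r + j(155)) = (44396 - 30671)*(-232 + 6/155) = 13725*(-232 + 6*(1/155)) = 13725*(-232 + 6/155) = 13725*(-35954/155) = -98693730/31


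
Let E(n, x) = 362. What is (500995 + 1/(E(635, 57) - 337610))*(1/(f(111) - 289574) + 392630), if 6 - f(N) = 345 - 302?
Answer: 19212386179954223068111/97670730528 ≈ 1.9671e+11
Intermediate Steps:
f(N) = -37 (f(N) = 6 - (345 - 302) = 6 - 1*43 = 6 - 43 = -37)
(500995 + 1/(E(635, 57) - 337610))*(1/(f(111) - 289574) + 392630) = (500995 + 1/(362 - 337610))*(1/(-37 - 289574) + 392630) = (500995 + 1/(-337248))*(1/(-289611) + 392630) = (500995 - 1/337248)*(-1/289611 + 392630) = (168959561759/337248)*(113709966929/289611) = 19212386179954223068111/97670730528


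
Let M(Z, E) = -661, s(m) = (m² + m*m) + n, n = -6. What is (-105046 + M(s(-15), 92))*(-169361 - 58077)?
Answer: 24041788666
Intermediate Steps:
s(m) = -6 + 2*m² (s(m) = (m² + m*m) - 6 = (m² + m²) - 6 = 2*m² - 6 = -6 + 2*m²)
(-105046 + M(s(-15), 92))*(-169361 - 58077) = (-105046 - 661)*(-169361 - 58077) = -105707*(-227438) = 24041788666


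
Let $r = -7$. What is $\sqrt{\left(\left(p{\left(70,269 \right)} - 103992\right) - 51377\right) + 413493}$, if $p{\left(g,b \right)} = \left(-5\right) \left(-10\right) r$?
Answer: $\sqrt{257774} \approx 507.71$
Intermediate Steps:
$p{\left(g,b \right)} = -350$ ($p{\left(g,b \right)} = \left(-5\right) \left(-10\right) \left(-7\right) = 50 \left(-7\right) = -350$)
$\sqrt{\left(\left(p{\left(70,269 \right)} - 103992\right) - 51377\right) + 413493} = \sqrt{\left(\left(-350 - 103992\right) - 51377\right) + 413493} = \sqrt{\left(-104342 - 51377\right) + 413493} = \sqrt{-155719 + 413493} = \sqrt{257774}$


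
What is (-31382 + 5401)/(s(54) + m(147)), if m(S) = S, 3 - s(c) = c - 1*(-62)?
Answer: -25981/34 ≈ -764.15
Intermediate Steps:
s(c) = -59 - c (s(c) = 3 - (c - 1*(-62)) = 3 - (c + 62) = 3 - (62 + c) = 3 + (-62 - c) = -59 - c)
(-31382 + 5401)/(s(54) + m(147)) = (-31382 + 5401)/((-59 - 1*54) + 147) = -25981/((-59 - 54) + 147) = -25981/(-113 + 147) = -25981/34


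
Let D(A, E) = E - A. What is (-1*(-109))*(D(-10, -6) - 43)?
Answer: -4251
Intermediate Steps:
(-1*(-109))*(D(-10, -6) - 43) = (-1*(-109))*((-6 - 1*(-10)) - 43) = 109*((-6 + 10) - 43) = 109*(4 - 43) = 109*(-39) = -4251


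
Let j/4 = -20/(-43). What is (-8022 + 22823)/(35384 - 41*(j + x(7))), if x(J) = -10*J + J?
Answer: 636443/1629301 ≈ 0.39062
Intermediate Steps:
j = 80/43 (j = 4*(-20/(-43)) = 4*(-20*(-1/43)) = 4*(20/43) = 80/43 ≈ 1.8605)
x(J) = -9*J
(-8022 + 22823)/(35384 - 41*(j + x(7))) = (-8022 + 22823)/(35384 - 41*(80/43 - 9*7)) = 14801/(35384 - 41*(80/43 - 63)) = 14801/(35384 - 41*(-2629/43)) = 14801/(35384 + 107789/43) = 14801/(1629301/43) = 14801*(43/1629301) = 636443/1629301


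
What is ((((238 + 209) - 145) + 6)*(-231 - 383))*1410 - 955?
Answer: -266648875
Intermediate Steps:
((((238 + 209) - 145) + 6)*(-231 - 383))*1410 - 955 = (((447 - 145) + 6)*(-614))*1410 - 955 = ((302 + 6)*(-614))*1410 - 955 = (308*(-614))*1410 - 955 = -189112*1410 - 955 = -266647920 - 955 = -266648875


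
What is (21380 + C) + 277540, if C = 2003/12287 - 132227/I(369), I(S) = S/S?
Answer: 2048158894/12287 ≈ 1.6669e+5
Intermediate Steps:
I(S) = 1
C = -1624671146/12287 (C = 2003/12287 - 132227/1 = 2003*(1/12287) - 132227*1 = 2003/12287 - 132227 = -1624671146/12287 ≈ -1.3223e+5)
(21380 + C) + 277540 = (21380 - 1624671146/12287) + 277540 = -1361975086/12287 + 277540 = 2048158894/12287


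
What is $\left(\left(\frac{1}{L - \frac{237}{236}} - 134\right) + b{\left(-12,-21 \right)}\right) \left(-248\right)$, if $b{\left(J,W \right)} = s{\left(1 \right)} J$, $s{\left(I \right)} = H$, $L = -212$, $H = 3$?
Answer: $\frac{2119399568}{50269} \approx 42161.0$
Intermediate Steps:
$s{\left(I \right)} = 3$
$b{\left(J,W \right)} = 3 J$
$\left(\left(\frac{1}{L - \frac{237}{236}} - 134\right) + b{\left(-12,-21 \right)}\right) \left(-248\right) = \left(\left(\frac{1}{-212 - \frac{237}{236}} - 134\right) + 3 \left(-12\right)\right) \left(-248\right) = \left(\left(\frac{1}{-212 - \frac{237}{236}} - 134\right) - 36\right) \left(-248\right) = \left(\left(\frac{1}{- \frac{50269}{236}} - 134\right) - 36\right) \left(-248\right) = \left(\left(- \frac{236}{50269} - 134\right) - 36\right) \left(-248\right) = \left(- \frac{6736282}{50269} - 36\right) \left(-248\right) = \left(- \frac{8545966}{50269}\right) \left(-248\right) = \frac{2119399568}{50269}$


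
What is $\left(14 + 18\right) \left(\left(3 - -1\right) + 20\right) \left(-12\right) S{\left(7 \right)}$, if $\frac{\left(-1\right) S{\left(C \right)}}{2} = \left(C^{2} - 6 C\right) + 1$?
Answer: $147456$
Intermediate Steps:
$S{\left(C \right)} = -2 - 2 C^{2} + 12 C$ ($S{\left(C \right)} = - 2 \left(\left(C^{2} - 6 C\right) + 1\right) = - 2 \left(1 + C^{2} - 6 C\right) = -2 - 2 C^{2} + 12 C$)
$\left(14 + 18\right) \left(\left(3 - -1\right) + 20\right) \left(-12\right) S{\left(7 \right)} = \left(14 + 18\right) \left(\left(3 - -1\right) + 20\right) \left(-12\right) \left(-2 - 2 \cdot 7^{2} + 12 \cdot 7\right) = 32 \left(\left(3 + 1\right) + 20\right) \left(-12\right) \left(-2 - 98 + 84\right) = 32 \left(4 + 20\right) \left(-12\right) \left(-2 - 98 + 84\right) = 32 \cdot 24 \left(-12\right) \left(-16\right) = 768 \left(-12\right) \left(-16\right) = \left(-9216\right) \left(-16\right) = 147456$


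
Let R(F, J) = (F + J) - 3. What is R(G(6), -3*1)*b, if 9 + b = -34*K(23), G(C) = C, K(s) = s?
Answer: 0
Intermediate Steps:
R(F, J) = -3 + F + J
b = -791 (b = -9 - 34*23 = -9 - 782 = -791)
R(G(6), -3*1)*b = (-3 + 6 - 3*1)*(-791) = (-3 + 6 - 3)*(-791) = 0*(-791) = 0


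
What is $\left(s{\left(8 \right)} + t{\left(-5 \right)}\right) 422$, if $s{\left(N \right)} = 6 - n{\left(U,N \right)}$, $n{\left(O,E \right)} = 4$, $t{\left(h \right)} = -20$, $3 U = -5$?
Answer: $-7596$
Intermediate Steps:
$U = - \frac{5}{3}$ ($U = \frac{1}{3} \left(-5\right) = - \frac{5}{3} \approx -1.6667$)
$s{\left(N \right)} = 2$ ($s{\left(N \right)} = 6 - 4 = 2$)
$\left(s{\left(8 \right)} + t{\left(-5 \right)}\right) 422 = \left(2 - 20\right) 422 = \left(-18\right) 422 = -7596$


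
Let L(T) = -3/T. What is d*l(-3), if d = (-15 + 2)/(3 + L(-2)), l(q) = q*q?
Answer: -26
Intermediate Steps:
l(q) = q²
d = -26/9 (d = (-15 + 2)/(3 - 3/(-2)) = -13/(3 - 3*(-½)) = -13/(3 + 3/2) = -13/9/2 = -13*2/9 = -26/9 ≈ -2.8889)
d*l(-3) = -26/9*(-3)² = -26/9*9 = -26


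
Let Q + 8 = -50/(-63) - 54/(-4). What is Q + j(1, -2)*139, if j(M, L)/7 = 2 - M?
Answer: 123391/126 ≈ 979.29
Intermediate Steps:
j(M, L) = 14 - 7*M (j(M, L) = 7*(2 - M) = 14 - 7*M)
Q = 793/126 (Q = -8 + (-50/(-63) - 54/(-4)) = -8 + (-50*(-1/63) - 54*(-¼)) = -8 + (50/63 + 27/2) = -8 + 1801/126 = 793/126 ≈ 6.2936)
Q + j(1, -2)*139 = 793/126 + (14 - 7*1)*139 = 793/126 + (14 - 7)*139 = 793/126 + 7*139 = 793/126 + 973 = 123391/126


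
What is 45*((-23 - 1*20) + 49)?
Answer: 270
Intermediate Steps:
45*((-23 - 1*20) + 49) = 45*((-23 - 20) + 49) = 45*(-43 + 49) = 45*6 = 270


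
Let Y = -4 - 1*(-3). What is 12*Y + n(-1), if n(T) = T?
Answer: -13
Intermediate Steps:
Y = -1 (Y = -4 + 3 = -1)
12*Y + n(-1) = 12*(-1) - 1 = -12 - 1 = -13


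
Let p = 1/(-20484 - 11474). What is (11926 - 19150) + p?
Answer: -230864593/31958 ≈ -7224.0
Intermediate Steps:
p = -1/31958 (p = 1/(-31958) = -1/31958 ≈ -3.1291e-5)
(11926 - 19150) + p = (11926 - 19150) - 1/31958 = -7224 - 1/31958 = -230864593/31958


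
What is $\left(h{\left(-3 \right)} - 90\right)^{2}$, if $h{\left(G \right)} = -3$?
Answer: $8649$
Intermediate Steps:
$\left(h{\left(-3 \right)} - 90\right)^{2} = \left(-3 - 90\right)^{2} = \left(-93\right)^{2} = 8649$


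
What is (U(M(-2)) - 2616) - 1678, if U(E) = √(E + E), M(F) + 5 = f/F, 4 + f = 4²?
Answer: -4294 + I*√22 ≈ -4294.0 + 4.6904*I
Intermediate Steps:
f = 12 (f = -4 + 4² = -4 + 16 = 12)
M(F) = -5 + 12/F
U(E) = √2*√E (U(E) = √(2*E) = √2*√E)
(U(M(-2)) - 2616) - 1678 = (√2*√(-5 + 12/(-2)) - 2616) - 1678 = (√2*√(-5 + 12*(-½)) - 2616) - 1678 = (√2*√(-5 - 6) - 2616) - 1678 = (√2*√(-11) - 2616) - 1678 = (√2*(I*√11) - 2616) - 1678 = (I*√22 - 2616) - 1678 = (-2616 + I*√22) - 1678 = -4294 + I*√22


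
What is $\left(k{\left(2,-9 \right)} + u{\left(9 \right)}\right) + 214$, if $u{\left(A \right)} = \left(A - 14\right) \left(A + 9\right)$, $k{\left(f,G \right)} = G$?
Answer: $115$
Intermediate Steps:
$u{\left(A \right)} = \left(-14 + A\right) \left(9 + A\right)$
$\left(k{\left(2,-9 \right)} + u{\left(9 \right)}\right) + 214 = \left(-9 - \left(171 - 81\right)\right) + 214 = \left(-9 - 90\right) + 214 = -99 + 214 = 115$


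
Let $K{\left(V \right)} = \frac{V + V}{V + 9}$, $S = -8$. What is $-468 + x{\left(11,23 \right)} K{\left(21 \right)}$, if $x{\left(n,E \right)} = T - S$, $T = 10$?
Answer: $- \frac{2214}{5} \approx -442.8$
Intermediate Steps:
$K{\left(V \right)} = \frac{2 V}{9 + V}$
$x{\left(n,E \right)} = 18$ ($x{\left(n,E \right)} = 10 - -8 = 10 + 8 = 18$)
$-468 + x{\left(11,23 \right)} K{\left(21 \right)} = -468 + 18 \cdot 2 \cdot 21 \frac{1}{9 + 21} = -468 + 18 \cdot 2 \cdot 21 \cdot \frac{1}{30} = -468 + 18 \cdot \frac{7}{5} = -468 + \frac{126}{5} = - \frac{2214}{5}$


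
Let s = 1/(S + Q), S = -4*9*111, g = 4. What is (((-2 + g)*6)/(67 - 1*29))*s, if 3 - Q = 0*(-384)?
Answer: -2/25289 ≈ -7.9086e-5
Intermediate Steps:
Q = 3 (Q = 3 - 0*(-384) = 3 - 1*0 = 3 + 0 = 3)
S = -3996 (S = -36*111 = -3996)
s = -1/3993 (s = 1/(-3996 + 3) = 1/(-3993) = -1/3993 ≈ -0.00025044)
(((-2 + g)*6)/(67 - 1*29))*s = (((-2 + 4)*6)/(67 - 1*29))*(-1/3993) = ((2*6)/(67 - 29))*(-1/3993) = (12/38)*(-1/3993) = (12*(1/38))*(-1/3993) = (6/19)*(-1/3993) = -2/25289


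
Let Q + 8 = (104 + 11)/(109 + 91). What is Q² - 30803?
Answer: -49196591/1600 ≈ -30748.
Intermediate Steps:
Q = -297/40 (Q = -8 + (104 + 11)/(109 + 91) = -8 + 115/200 = -8 + 115*(1/200) = -8 + 23/40 = -297/40 ≈ -7.4250)
Q² - 30803 = (-297/40)² - 30803 = 88209/1600 - 30803 = -49196591/1600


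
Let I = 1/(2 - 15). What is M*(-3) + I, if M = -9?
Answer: 350/13 ≈ 26.923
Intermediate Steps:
I = -1/13 (I = 1/(-13) = -1/13 ≈ -0.076923)
M*(-3) + I = -9*(-3) - 1/13 = 27 - 1/13 = 350/13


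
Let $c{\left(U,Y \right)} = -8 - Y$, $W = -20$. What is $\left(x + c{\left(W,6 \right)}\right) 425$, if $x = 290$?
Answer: $117300$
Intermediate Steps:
$\left(x + c{\left(W,6 \right)}\right) 425 = \left(290 - 14\right) 425 = 276 \cdot 425 = 117300$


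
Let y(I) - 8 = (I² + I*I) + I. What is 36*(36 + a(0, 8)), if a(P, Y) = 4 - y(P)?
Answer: 1152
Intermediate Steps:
y(I) = 8 + I + 2*I² (y(I) = 8 + ((I² + I*I) + I) = 8 + ((I² + I²) + I) = 8 + (2*I² + I) = 8 + (I + 2*I²) = 8 + I + 2*I²)
a(P, Y) = -4 - P - 2*P² (a(P, Y) = 4 - (8 + P + 2*P²) = 4 + (-8 - P - 2*P²) = -4 - P - 2*P²)
36*(36 + a(0, 8)) = 36*(36 + (-4 - 1*0 - 2*0²)) = 36*(36 + (-4 + 0 - 2*0)) = 36*(36 + (-4 + 0 + 0)) = 36*(36 - 4) = 36*32 = 1152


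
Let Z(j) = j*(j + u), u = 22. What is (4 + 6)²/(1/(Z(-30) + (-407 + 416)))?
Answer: 24900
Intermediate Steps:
Z(j) = j*(22 + j) (Z(j) = j*(j + 22) = j*(22 + j))
(4 + 6)²/(1/(Z(-30) + (-407 + 416))) = (4 + 6)²/(1/(-30*(22 - 30) + (-407 + 416))) = 10²/(1/(-30*(-8) + 9)) = 100/(1/(240 + 9)) = 100/(1/249) = 100*249 = 24900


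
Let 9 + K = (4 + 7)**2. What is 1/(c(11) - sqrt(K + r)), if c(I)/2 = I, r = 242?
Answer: 11/65 + sqrt(354)/130 ≈ 0.31396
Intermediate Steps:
K = 112 (K = -9 + (4 + 7)**2 = -9 + 11**2 = -9 + 121 = 112)
c(I) = 2*I
1/(c(11) - sqrt(K + r)) = 1/(2*11 - sqrt(112 + 242)) = 1/(22 - sqrt(354))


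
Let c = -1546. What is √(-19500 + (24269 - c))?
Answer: √6315 ≈ 79.467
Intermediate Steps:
√(-19500 + (24269 - c)) = √(-19500 + (24269 - 1*(-1546))) = √(-19500 + (24269 + 1546)) = √(-19500 + 25815) = √6315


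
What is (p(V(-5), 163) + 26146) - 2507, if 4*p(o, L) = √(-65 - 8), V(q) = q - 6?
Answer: 23639 + I*√73/4 ≈ 23639.0 + 2.136*I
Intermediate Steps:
V(q) = -6 + q
p(o, L) = I*√73/4 (p(o, L) = √(-65 - 8)/4 = √(-73)/4 = (I*√73)/4 = I*√73/4)
(p(V(-5), 163) + 26146) - 2507 = (I*√73/4 + 26146) - 2507 = (26146 + I*√73/4) - 2507 = 23639 + I*√73/4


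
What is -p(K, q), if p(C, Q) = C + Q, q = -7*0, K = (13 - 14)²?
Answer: -1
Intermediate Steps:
K = 1 (K = (-1)² = 1)
q = 0
-p(K, q) = -(1 + 0) = -1*1 = -1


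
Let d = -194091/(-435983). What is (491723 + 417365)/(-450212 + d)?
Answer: -396346913504/196284584305 ≈ -2.0192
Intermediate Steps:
d = 194091/435983 (d = -194091*(-1/435983) = 194091/435983 ≈ 0.44518)
(491723 + 417365)/(-450212 + d) = (491723 + 417365)/(-450212 + 194091/435983) = 909088/(-196284584305/435983) = 909088*(-435983/196284584305) = -396346913504/196284584305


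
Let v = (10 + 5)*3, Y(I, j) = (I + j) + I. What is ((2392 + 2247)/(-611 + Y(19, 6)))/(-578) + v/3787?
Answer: 4616509/177299766 ≈ 0.026038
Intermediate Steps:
Y(I, j) = j + 2*I
v = 45 (v = 15*3 = 45)
((2392 + 2247)/(-611 + Y(19, 6)))/(-578) + v/3787 = ((2392 + 2247)/(-611 + (6 + 2*19)))/(-578) + 45/3787 = (4639/(-611 + (6 + 38)))*(-1/578) + 45*(1/3787) = (4639/(-611 + 44))*(-1/578) + 45/3787 = (4639/(-567))*(-1/578) + 45/3787 = (4639*(-1/567))*(-1/578) + 45/3787 = -4639/567*(-1/578) + 45/3787 = 4639/327726 + 45/3787 = 4616509/177299766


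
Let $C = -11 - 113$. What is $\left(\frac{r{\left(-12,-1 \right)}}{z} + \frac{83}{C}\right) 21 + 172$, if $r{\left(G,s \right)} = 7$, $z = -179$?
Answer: $\frac{3487487}{22196} \approx 157.12$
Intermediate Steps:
$C = -124$ ($C = -11 - 113 = -124$)
$\left(\frac{r{\left(-12,-1 \right)}}{z} + \frac{83}{C}\right) 21 + 172 = \left(\frac{7}{-179} + \frac{83}{-124}\right) 21 + 172 = \left(7 \left(- \frac{1}{179}\right) + 83 \left(- \frac{1}{124}\right)\right) 21 + 172 = \left(- \frac{7}{179} - \frac{83}{124}\right) 21 + 172 = \left(- \frac{15725}{22196}\right) 21 + 172 = - \frac{330225}{22196} + 172 = \frac{3487487}{22196}$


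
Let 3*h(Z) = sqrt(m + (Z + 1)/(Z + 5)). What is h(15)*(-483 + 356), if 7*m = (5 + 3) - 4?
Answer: -508*sqrt(105)/105 ≈ -49.576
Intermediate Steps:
m = 4/7 (m = ((5 + 3) - 4)/7 = (8 - 4)/7 = (1/7)*4 = 4/7 ≈ 0.57143)
h(Z) = sqrt(4/7 + (1 + Z)/(5 + Z))/3 (h(Z) = sqrt(4/7 + (Z + 1)/(Z + 5))/3 = sqrt(4/7 + (1 + Z)/(5 + Z))/3)
h(15)*(-483 + 356) = (sqrt(7)*sqrt((27 + 11*15)/(5 + 15))/21)*(-483 + 356) = (sqrt(7)*sqrt((27 + 165)/20)/21)*(-127) = (sqrt(7)*sqrt((1/20)*192)/21)*(-127) = (sqrt(7)*sqrt(48/5)/21)*(-127) = (sqrt(7)*(4*sqrt(15)/5)/21)*(-127) = (4*sqrt(105)/105)*(-127) = -508*sqrt(105)/105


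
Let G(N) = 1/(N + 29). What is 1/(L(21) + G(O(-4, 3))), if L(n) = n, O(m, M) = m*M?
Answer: 17/358 ≈ 0.047486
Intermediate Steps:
O(m, M) = M*m
G(N) = 1/(29 + N)
1/(L(21) + G(O(-4, 3))) = 1/(21 + 1/(29 + 3*(-4))) = 1/(21 + 1/(29 - 12)) = 1/(21 + 1/17) = 1/(358/17) = 17/358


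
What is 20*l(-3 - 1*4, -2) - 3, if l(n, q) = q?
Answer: -43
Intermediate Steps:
20*l(-3 - 1*4, -2) - 3 = 20*(-2) - 3 = -40 - 3 = -43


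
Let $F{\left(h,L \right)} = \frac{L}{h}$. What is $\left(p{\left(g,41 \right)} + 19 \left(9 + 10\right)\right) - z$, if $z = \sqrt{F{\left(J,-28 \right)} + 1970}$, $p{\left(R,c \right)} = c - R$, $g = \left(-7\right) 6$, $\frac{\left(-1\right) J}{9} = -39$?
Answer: $444 - \frac{\sqrt{26966238}}{117} \approx 399.62$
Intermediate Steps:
$J = 351$ ($J = \left(-9\right) \left(-39\right) = 351$)
$g = -42$
$z = \frac{\sqrt{26966238}}{117}$ ($z = \sqrt{- \frac{28}{351} + 1970} = \sqrt{\frac{691442}{351}} = \frac{\sqrt{26966238}}{117} \approx 44.384$)
$\left(p{\left(g,41 \right)} + 19 \left(9 + 10\right)\right) - z = \left(\left(41 - -42\right) + 19 \left(9 + 10\right)\right) - \frac{\sqrt{26966238}}{117} = \left(\left(41 + 42\right) + 19 \cdot 19\right) - \frac{\sqrt{26966238}}{117} = \left(83 + 361\right) - \frac{\sqrt{26966238}}{117} = 444 - \frac{\sqrt{26966238}}{117}$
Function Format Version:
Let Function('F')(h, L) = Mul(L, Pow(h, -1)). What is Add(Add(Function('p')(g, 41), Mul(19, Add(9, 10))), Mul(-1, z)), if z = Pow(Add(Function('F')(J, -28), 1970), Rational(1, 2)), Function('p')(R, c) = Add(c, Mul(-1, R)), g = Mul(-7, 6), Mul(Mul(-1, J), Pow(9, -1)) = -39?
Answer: Add(444, Mul(Rational(-1, 117), Pow(26966238, Rational(1, 2)))) ≈ 399.62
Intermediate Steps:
J = 351 (J = Mul(-9, -39) = 351)
g = -42
z = Mul(Rational(1, 117), Pow(26966238, Rational(1, 2))) (z = Pow(Add(Mul(-28, Pow(351, -1)), 1970), Rational(1, 2)) = Pow(Add(Mul(-28, Rational(1, 351)), 1970), Rational(1, 2)) = Pow(Add(Rational(-28, 351), 1970), Rational(1, 2)) = Pow(Rational(691442, 351), Rational(1, 2)) = Mul(Rational(1, 117), Pow(26966238, Rational(1, 2))) ≈ 44.384)
Add(Add(Function('p')(g, 41), Mul(19, Add(9, 10))), Mul(-1, z)) = Add(Add(Add(41, Mul(-1, -42)), Mul(19, Add(9, 10))), Mul(-1, Mul(Rational(1, 117), Pow(26966238, Rational(1, 2))))) = Add(Add(Add(41, 42), Mul(19, 19)), Mul(Rational(-1, 117), Pow(26966238, Rational(1, 2)))) = Add(Add(83, 361), Mul(Rational(-1, 117), Pow(26966238, Rational(1, 2)))) = Add(444, Mul(Rational(-1, 117), Pow(26966238, Rational(1, 2))))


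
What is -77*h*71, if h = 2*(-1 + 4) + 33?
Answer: -213213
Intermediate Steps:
h = 39 (h = 2*3 + 33 = 6 + 33 = 39)
-77*h*71 = -77*39*71 = -3003*71 = -213213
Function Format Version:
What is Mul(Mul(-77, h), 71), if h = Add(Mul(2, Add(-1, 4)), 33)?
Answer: -213213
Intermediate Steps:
h = 39 (h = Add(Mul(2, 3), 33) = Add(6, 33) = 39)
Mul(Mul(-77, h), 71) = Mul(Mul(-77, 39), 71) = Mul(-3003, 71) = -213213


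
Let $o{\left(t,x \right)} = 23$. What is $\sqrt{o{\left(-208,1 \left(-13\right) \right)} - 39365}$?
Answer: $i \sqrt{39342} \approx 198.35 i$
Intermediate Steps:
$\sqrt{o{\left(-208,1 \left(-13\right) \right)} - 39365} = \sqrt{23 - 39365} = \sqrt{-39342} = i \sqrt{39342}$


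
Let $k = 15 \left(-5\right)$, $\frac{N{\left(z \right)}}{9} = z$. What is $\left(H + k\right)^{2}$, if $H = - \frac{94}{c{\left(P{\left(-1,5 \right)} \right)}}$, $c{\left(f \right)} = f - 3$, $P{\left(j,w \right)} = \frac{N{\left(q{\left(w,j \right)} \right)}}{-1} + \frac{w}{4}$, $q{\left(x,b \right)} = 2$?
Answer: $\frac{30791401}{6241} \approx 4933.7$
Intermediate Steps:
$N{\left(z \right)} = 9 z$
$k = -75$
$P{\left(j,w \right)} = -18 + \frac{w}{4}$ ($P{\left(j,w \right)} = \frac{9 \cdot 2}{-1} + \frac{w}{4} = 18 \left(-1\right) + w \frac{1}{4} = -18 + \frac{w}{4}$)
$c{\left(f \right)} = -3 + f$ ($c{\left(f \right)} = f - 3 = -3 + f$)
$H = \frac{376}{79}$ ($H = - \frac{94}{-3 + \left(-18 + \frac{1}{4} \cdot 5\right)} = - \frac{94}{-3 + \left(-18 + \frac{5}{4}\right)} = - \frac{94}{-3 - \frac{67}{4}} = - \frac{94}{- \frac{79}{4}} = \left(-94\right) \left(- \frac{4}{79}\right) = \frac{376}{79} \approx 4.7595$)
$\left(H + k\right)^{2} = \left(\frac{376}{79} - 75\right)^{2} = \left(- \frac{5549}{79}\right)^{2} = \frac{30791401}{6241}$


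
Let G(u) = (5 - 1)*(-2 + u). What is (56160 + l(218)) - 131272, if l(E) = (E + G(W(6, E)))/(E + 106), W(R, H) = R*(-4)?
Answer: -4056029/54 ≈ -75112.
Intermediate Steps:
W(R, H) = -4*R
G(u) = -8 + 4*u (G(u) = 4*(-2 + u) = -8 + 4*u)
l(E) = (-104 + E)/(106 + E) (l(E) = (E + (-8 + 4*(-4*6)))/(E + 106) = (E + (-8 + 4*(-24)))/(106 + E) = (E + (-8 - 96))/(106 + E) = (E - 104)/(106 + E) = (-104 + E)/(106 + E))
(56160 + l(218)) - 131272 = (56160 + (-104 + 218)/(106 + 218)) - 131272 = (56160 + 114/324) - 131272 = (56160 + (1/324)*114) - 131272 = (56160 + 19/54) - 131272 = 3032659/54 - 131272 = -4056029/54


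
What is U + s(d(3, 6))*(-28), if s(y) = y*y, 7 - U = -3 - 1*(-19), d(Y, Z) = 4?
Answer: -457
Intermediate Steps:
U = -9 (U = 7 - (-3 - 1*(-19)) = 7 - (-3 + 19) = 7 - 1*16 = 7 - 16 = -9)
s(y) = y²
U + s(d(3, 6))*(-28) = -9 + 4²*(-28) = -9 + 16*(-28) = -9 - 448 = -457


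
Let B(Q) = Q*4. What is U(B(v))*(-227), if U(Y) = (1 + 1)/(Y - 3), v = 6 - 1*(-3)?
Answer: -454/33 ≈ -13.758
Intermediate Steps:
v = 9 (v = 6 + 3 = 9)
B(Q) = 4*Q
U(Y) = 2/(-3 + Y)
U(B(v))*(-227) = (2/(-3 + 4*9))*(-227) = (2/(-3 + 36))*(-227) = (2/33)*(-227) = -454/33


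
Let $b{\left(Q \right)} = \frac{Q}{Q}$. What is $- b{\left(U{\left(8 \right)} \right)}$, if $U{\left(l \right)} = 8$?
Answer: $-1$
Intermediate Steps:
$b{\left(Q \right)} = 1$
$- b{\left(U{\left(8 \right)} \right)} = \left(-1\right) 1 = -1$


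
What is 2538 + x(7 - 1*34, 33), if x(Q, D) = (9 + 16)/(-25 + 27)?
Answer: 5101/2 ≈ 2550.5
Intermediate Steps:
x(Q, D) = 25/2
2538 + x(7 - 1*34, 33) = 2538 + 25/2 = 5101/2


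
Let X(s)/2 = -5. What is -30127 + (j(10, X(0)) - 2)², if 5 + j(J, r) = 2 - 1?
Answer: -30091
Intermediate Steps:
X(s) = -10 (X(s) = 2*(-5) = -10)
j(J, r) = -4 (j(J, r) = -5 + (2 - 1) = -5 + 1 = -4)
-30127 + (j(10, X(0)) - 2)² = -30127 + (-4 - 2)² = -30127 + (-6)² = -30127 + 36 = -30091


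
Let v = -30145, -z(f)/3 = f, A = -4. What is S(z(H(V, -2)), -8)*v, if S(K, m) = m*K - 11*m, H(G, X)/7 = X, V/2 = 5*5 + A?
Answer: 7475960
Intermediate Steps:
V = 42 (V = 2*(5*5 - 4) = 2*(25 - 4) = 2*21 = 42)
H(G, X) = 7*X
z(f) = -3*f
S(K, m) = -11*m + K*m (S(K, m) = K*m - 11*m = -11*m + K*m)
S(z(H(V, -2)), -8)*v = -8*(-11 - 21*(-2))*(-30145) = -8*(-11 - 3*(-14))*(-30145) = -8*(-11 + 42)*(-30145) = -8*31*(-30145) = -248*(-30145) = 7475960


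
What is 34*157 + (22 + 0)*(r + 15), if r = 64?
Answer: 7076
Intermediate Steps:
34*157 + (22 + 0)*(r + 15) = 34*157 + (22 + 0)*(64 + 15) = 5338 + 22*79 = 5338 + 1738 = 7076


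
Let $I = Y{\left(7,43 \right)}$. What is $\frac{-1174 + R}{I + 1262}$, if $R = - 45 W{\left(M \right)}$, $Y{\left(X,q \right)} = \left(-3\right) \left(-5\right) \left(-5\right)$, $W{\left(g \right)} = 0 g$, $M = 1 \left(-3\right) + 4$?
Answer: $- \frac{1174}{1187} \approx -0.98905$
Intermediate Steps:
$M = 1$ ($M = -3 + 4 = 1$)
$W{\left(g \right)} = 0$
$Y{\left(X,q \right)} = -75$ ($Y{\left(X,q \right)} = 15 \left(-5\right) = -75$)
$I = -75$
$R = 0$ ($R = \left(-45\right) 0 = 0$)
$\frac{-1174 + R}{I + 1262} = \frac{-1174 + 0}{-75 + 1262} = - \frac{1174}{1187}$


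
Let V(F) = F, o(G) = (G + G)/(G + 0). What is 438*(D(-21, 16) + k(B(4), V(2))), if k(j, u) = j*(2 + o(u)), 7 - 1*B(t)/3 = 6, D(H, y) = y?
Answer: 12264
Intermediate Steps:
o(G) = 2 (o(G) = (2*G)/G = 2)
B(t) = 3 (B(t) = 21 - 3*6 = 21 - 18 = 3)
k(j, u) = 4*j (k(j, u) = j*(2 + 2) = j*4 = 4*j)
438*(D(-21, 16) + k(B(4), V(2))) = 438*(16 + 4*3) = 438*(16 + 12) = 438*28 = 12264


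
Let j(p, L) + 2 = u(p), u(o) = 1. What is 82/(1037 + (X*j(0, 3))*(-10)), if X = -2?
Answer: 82/1017 ≈ 0.080629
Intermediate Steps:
j(p, L) = -1 (j(p, L) = -2 + 1 = -1)
82/(1037 + (X*j(0, 3))*(-10)) = 82/(1037 - 2*(-1)*(-10)) = 82/(1037 + 2*(-10)) = 82/(1037 - 20) = 82/1017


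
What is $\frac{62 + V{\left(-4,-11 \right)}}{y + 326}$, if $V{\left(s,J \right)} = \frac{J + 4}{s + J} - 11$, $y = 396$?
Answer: $\frac{386}{5415} \approx 0.071283$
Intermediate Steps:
$V{\left(s,J \right)} = -11 + \frac{4 + J}{J + s}$ ($V{\left(s,J \right)} = \frac{4 + J}{J + s} - 11 = -11 + \frac{4 + J}{J + s}$)
$\frac{62 + V{\left(-4,-11 \right)}}{y + 326} = \frac{62 + \frac{4 - -44 - -110}{-11 - 4}}{396 + 326} = \frac{62 + \frac{4 + 44 + 110}{-15}}{722} = \left(62 - \frac{158}{15}\right) \frac{1}{722} = \frac{772}{15} \cdot \frac{1}{722} = \frac{386}{5415}$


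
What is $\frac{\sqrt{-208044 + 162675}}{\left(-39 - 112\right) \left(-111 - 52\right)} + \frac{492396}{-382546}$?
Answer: $- \frac{246198}{191273} + \frac{213 i}{24613} \approx -1.2872 + 0.008654 i$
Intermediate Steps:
$\frac{\sqrt{-208044 + 162675}}{\left(-39 - 112\right) \left(-111 - 52\right)} + \frac{492396}{-382546} = \frac{\sqrt{-45369}}{\left(-151\right) \left(-111 - 52\right)} + 492396 \left(- \frac{1}{382546}\right) = \frac{213 i}{\left(-151\right) \left(-163\right)} - \frac{246198}{191273} = \frac{213 i}{24613} - \frac{246198}{191273} = - \frac{246198}{191273} + \frac{213 i}{24613}$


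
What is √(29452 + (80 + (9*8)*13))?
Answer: 2*√7617 ≈ 174.55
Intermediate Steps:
√(29452 + (80 + (9*8)*13)) = √(29452 + (80 + 72*13)) = √(29452 + (80 + 936)) = √(29452 + 1016) = √30468 = 2*√7617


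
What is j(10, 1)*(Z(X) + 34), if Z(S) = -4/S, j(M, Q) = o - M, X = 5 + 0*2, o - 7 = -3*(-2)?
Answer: 498/5 ≈ 99.600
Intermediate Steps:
o = 13 (o = 7 - 3*(-2) = 7 + 6 = 13)
X = 5 (X = 5 + 0 = 5)
j(M, Q) = 13 - M
j(10, 1)*(Z(X) + 34) = (13 - 1*10)*(-4/5 + 34) = (13 - 10)*(-4*⅕ + 34) = 3*(-⅘ + 34) = 3*(166/5) = 498/5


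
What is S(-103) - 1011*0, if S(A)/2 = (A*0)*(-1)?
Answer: 0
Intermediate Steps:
S(A) = 0 (S(A) = 2*((A*0)*(-1)) = 2*(0*(-1)) = 2*0 = 0)
S(-103) - 1011*0 = 0 - 1011*0 = 0 - 1*0 = 0 + 0 = 0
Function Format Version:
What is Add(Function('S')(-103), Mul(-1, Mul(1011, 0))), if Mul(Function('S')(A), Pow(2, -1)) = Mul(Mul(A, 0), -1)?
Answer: 0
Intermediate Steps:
Function('S')(A) = 0 (Function('S')(A) = Mul(2, Mul(Mul(A, 0), -1)) = Mul(2, Mul(0, -1)) = Mul(2, 0) = 0)
Add(Function('S')(-103), Mul(-1, Mul(1011, 0))) = Add(0, Mul(-1, Mul(1011, 0))) = Add(0, Mul(-1, 0)) = Add(0, 0) = 0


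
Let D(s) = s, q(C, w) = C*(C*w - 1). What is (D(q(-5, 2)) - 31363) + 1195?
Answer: -30113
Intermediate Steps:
q(C, w) = C*(-1 + C*w)
(D(q(-5, 2)) - 31363) + 1195 = (-5*(-1 - 5*2) - 31363) + 1195 = (-5*(-1 - 10) - 31363) + 1195 = (-5*(-11) - 31363) + 1195 = (55 - 31363) + 1195 = -31308 + 1195 = -30113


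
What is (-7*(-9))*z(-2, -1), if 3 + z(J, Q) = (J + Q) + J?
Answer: -504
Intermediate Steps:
z(J, Q) = -3 + Q + 2*J (z(J, Q) = -3 + ((J + Q) + J) = -3 + (Q + 2*J) = -3 + Q + 2*J)
(-7*(-9))*z(-2, -1) = (-7*(-9))*(-3 - 1 + 2*(-2)) = 63*(-3 - 1 - 4) = 63*(-8) = -504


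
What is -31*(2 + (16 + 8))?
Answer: -806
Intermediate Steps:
-31*(2 + (16 + 8)) = -31*(2 + 24) = -31*26 = -806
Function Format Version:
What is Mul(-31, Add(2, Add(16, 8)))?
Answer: -806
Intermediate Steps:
Mul(-31, Add(2, Add(16, 8))) = Mul(-31, Add(2, 24)) = Mul(-31, 26) = -806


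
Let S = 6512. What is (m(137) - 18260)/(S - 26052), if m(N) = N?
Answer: 18123/19540 ≈ 0.92748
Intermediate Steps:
(m(137) - 18260)/(S - 26052) = (137 - 18260)/(6512 - 26052) = -18123/(-19540) = -18123*(-1/19540) = 18123/19540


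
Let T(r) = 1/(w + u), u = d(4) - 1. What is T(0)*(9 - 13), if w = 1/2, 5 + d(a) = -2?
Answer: 8/15 ≈ 0.53333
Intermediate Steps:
d(a) = -7 (d(a) = -5 - 2 = -7)
w = ½ ≈ 0.50000
u = -8 (u = -7 - 1 = -8)
T(r) = -2/15 (T(r) = 1/(½ - 8) = 1/(-15/2) = -2/15)
T(0)*(9 - 13) = -2*(9 - 13)/15 = -2/15*(-4) = 8/15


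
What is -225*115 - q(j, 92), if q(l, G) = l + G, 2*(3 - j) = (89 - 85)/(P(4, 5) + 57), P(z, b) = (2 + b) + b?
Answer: -1791928/69 ≈ -25970.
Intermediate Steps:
P(z, b) = 2 + 2*b
j = 205/69 (j = 3 - (89 - 85)/(2*((2 + 2*5) + 57)) = 3 - 2/((2 + 10) + 57) = 3 - 2/(12 + 57) = 3 - 2/69 = 205/69 ≈ 2.9710)
q(l, G) = G + l
-225*115 - q(j, 92) = -225*115 - (92 + 205/69) = -25875 - 1*6553/69 = -25875 - 6553/69 = -1791928/69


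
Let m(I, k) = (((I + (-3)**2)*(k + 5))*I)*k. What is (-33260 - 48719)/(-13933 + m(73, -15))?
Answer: -81979/883967 ≈ -0.092740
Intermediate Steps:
m(I, k) = I*k*(5 + k)*(9 + I) (m(I, k) = (((I + 9)*(5 + k))*I)*k = (((9 + I)*(5 + k))*I)*k = (((5 + k)*(9 + I))*I)*k = (I*(5 + k)*(9 + I))*k = I*k*(5 + k)*(9 + I))
(-33260 - 48719)/(-13933 + m(73, -15)) = (-33260 - 48719)/(-13933 + 73*(-15)*(45 + 5*73 + 9*(-15) + 73*(-15))) = -81979/(-13933 + 73*(-15)*(45 + 365 - 135 - 1095)) = -81979/(-13933 + 73*(-15)*(-820)) = -81979/(-13933 + 897900) = -81979/883967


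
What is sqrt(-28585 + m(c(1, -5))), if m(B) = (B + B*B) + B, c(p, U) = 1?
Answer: I*sqrt(28582) ≈ 169.06*I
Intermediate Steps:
m(B) = B**2 + 2*B (m(B) = (B + B**2) + B = B**2 + 2*B)
sqrt(-28585 + m(c(1, -5))) = sqrt(-28585 + 1*(2 + 1)) = sqrt(-28585 + 1*3) = sqrt(-28585 + 3) = sqrt(-28582) = I*sqrt(28582)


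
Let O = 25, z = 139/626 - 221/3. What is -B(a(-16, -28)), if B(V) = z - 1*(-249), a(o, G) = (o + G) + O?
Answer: -329693/1878 ≈ -175.56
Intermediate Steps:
z = -137929/1878 (z = 139*(1/626) - 221*1/3 = 139/626 - 221/3 = -137929/1878 ≈ -73.445)
a(o, G) = 25 + G + o (a(o, G) = (o + G) + 25 = (G + o) + 25 = 25 + G + o)
B(V) = 329693/1878 (B(V) = -137929/1878 - 1*(-249) = -137929/1878 + 249 = 329693/1878)
-B(a(-16, -28)) = -1*329693/1878 = -329693/1878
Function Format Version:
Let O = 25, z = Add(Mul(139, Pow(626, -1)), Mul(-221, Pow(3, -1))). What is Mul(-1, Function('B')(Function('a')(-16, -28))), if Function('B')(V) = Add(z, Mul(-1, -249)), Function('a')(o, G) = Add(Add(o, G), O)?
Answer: Rational(-329693, 1878) ≈ -175.56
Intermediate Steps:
z = Rational(-137929, 1878) (z = Add(Mul(139, Rational(1, 626)), Mul(-221, Rational(1, 3))) = Add(Rational(139, 626), Rational(-221, 3)) = Rational(-137929, 1878) ≈ -73.445)
Function('a')(o, G) = Add(25, G, o) (Function('a')(o, G) = Add(Add(o, G), 25) = Add(Add(G, o), 25) = Add(25, G, o))
Function('B')(V) = Rational(329693, 1878) (Function('B')(V) = Add(Rational(-137929, 1878), Mul(-1, -249)) = Add(Rational(-137929, 1878), 249) = Rational(329693, 1878))
Mul(-1, Function('B')(Function('a')(-16, -28))) = Mul(-1, Rational(329693, 1878)) = Rational(-329693, 1878)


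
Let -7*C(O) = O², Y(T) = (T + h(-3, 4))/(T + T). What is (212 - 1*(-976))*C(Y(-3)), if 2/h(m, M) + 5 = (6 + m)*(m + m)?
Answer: -166353/3703 ≈ -44.924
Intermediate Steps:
h(m, M) = 2/(-5 + 2*m*(6 + m)) (h(m, M) = 2/(-5 + (6 + m)*(m + m)) = 2/(-5 + (6 + m)*(2*m)) = 2/(-5 + 2*m*(6 + m)))
Y(T) = (-2/23 + T)/(2*T) (Y(T) = (T + 2/(-5 + 2*(-3)² + 12*(-3)))/(T + T) = (T + 2/(-5 + 2*9 - 36))/((2*T)) = (T + 2/(-5 + 18 - 36))*(1/(2*T)) = (T + 2/(-23))*(1/(2*T)) = (T + 2*(-1/23))*(1/(2*T)) = (T - 2/23)*(1/(2*T)) = (-2/23 + T)*(1/(2*T)) = (-2/23 + T)/(2*T))
C(O) = -O²/7
(212 - 1*(-976))*C(Y(-3)) = (212 - 1*(-976))*(-(-2 + 23*(-3))²/19044/7) = (212 + 976)*(-(-2 - 69)²/19044/7) = 1188*(-((1/46)*(-⅓)*(-71))²/7) = 1188*(-(71/138)²/7) = 1188*(-⅐*5041/19044) = 1188*(-5041/133308) = -166353/3703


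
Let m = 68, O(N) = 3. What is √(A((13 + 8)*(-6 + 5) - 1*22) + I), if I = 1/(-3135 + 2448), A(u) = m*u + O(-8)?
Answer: 2*I*√344655534/687 ≈ 54.046*I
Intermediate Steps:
A(u) = 3 + 68*u (A(u) = 68*u + 3 = 3 + 68*u)
I = -1/687 (I = 1/(-687) = -1/687 ≈ -0.0014556)
√(A((13 + 8)*(-6 + 5) - 1*22) + I) = √((3 + 68*((13 + 8)*(-6 + 5) - 1*22)) - 1/687) = √((3 + 68*(21*(-1) - 22)) - 1/687) = √((3 + 68*(-21 - 22)) - 1/687) = √((3 + 68*(-43)) - 1/687) = √((3 - 2924) - 1/687) = √(-2921 - 1/687) = √(-2006728/687) = 2*I*√344655534/687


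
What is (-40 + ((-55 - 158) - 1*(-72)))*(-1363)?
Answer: 246703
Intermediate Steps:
(-40 + ((-55 - 158) - 1*(-72)))*(-1363) = (-40 + (-213 + 72))*(-1363) = (-40 - 141)*(-1363) = -181*(-1363) = 246703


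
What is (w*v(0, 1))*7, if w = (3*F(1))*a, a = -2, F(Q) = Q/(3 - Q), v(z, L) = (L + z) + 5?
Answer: -126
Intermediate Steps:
v(z, L) = 5 + L + z
w = -3 (w = (3*(-1*1/(-3 + 1)))*(-2) = (3*(-1*1/(-2)))*(-2) = (3*(-1*1*(-½)))*(-2) = (3*(½))*(-2) = (3/2)*(-2) = -3)
(w*v(0, 1))*7 = -3*(5 + 1 + 0)*7 = -3*6*7 = -18*7 = -126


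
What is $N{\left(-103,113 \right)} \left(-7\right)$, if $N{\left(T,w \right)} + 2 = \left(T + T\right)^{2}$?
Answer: $-297038$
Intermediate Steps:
$N{\left(T,w \right)} = -2 + 4 T^{2}$ ($N{\left(T,w \right)} = -2 + \left(T + T\right)^{2} = -2 + \left(2 T\right)^{2} = -2 + 4 T^{2}$)
$N{\left(-103,113 \right)} \left(-7\right) = \left(-2 + 4 \left(-103\right)^{2}\right) \left(-7\right) = \left(-2 + 4 \cdot 10609\right) \left(-7\right) = \left(-2 + 42436\right) \left(-7\right) = 42434 \left(-7\right) = -297038$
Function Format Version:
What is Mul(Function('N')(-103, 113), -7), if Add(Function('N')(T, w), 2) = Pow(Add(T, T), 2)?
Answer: -297038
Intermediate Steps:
Function('N')(T, w) = Add(-2, Mul(4, Pow(T, 2))) (Function('N')(T, w) = Add(-2, Pow(Add(T, T), 2)) = Add(-2, Pow(Mul(2, T), 2)) = Add(-2, Mul(4, Pow(T, 2))))
Mul(Function('N')(-103, 113), -7) = Mul(Add(-2, Mul(4, Pow(-103, 2))), -7) = Mul(Add(-2, Mul(4, 10609)), -7) = Mul(Add(-2, 42436), -7) = Mul(42434, -7) = -297038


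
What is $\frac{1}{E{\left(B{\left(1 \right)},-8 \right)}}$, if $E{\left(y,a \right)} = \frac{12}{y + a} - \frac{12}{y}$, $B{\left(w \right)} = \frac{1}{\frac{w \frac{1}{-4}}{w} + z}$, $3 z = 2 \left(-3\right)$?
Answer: $\frac{19}{486} \approx 0.039095$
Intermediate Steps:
$z = -2$ ($z = \frac{2 \left(-3\right)}{3} = \frac{1}{3} \left(-6\right) = -2$)
$B{\left(w \right)} = - \frac{4}{9}$ ($B{\left(w \right)} = \frac{1}{\frac{w \frac{1}{-4}}{w} - 2} = \frac{1}{\frac{w \left(- \frac{1}{4}\right)}{w} - 2} = \frac{1}{\frac{\left(- \frac{1}{4}\right) w}{w} - 2} = \frac{1}{- \frac{1}{4} - 2} = \frac{1}{- \frac{9}{4}} = - \frac{4}{9}$)
$E{\left(y,a \right)} = - \frac{12}{y} + \frac{12}{a + y}$ ($E{\left(y,a \right)} = \frac{12}{a + y} - \frac{12}{y} = - \frac{12}{y} + \frac{12}{a + y}$)
$\frac{1}{E{\left(B{\left(1 \right)},-8 \right)}} = \frac{1}{\left(-12\right) \left(-8\right) \frac{1}{- \frac{4}{9}} \frac{1}{-8 - \frac{4}{9}}} = \frac{1}{\left(-12\right) \left(-8\right) \left(- \frac{9}{4}\right) \frac{1}{- \frac{76}{9}}} = \frac{1}{\left(-12\right) \left(-8\right) \left(- \frac{9}{4}\right) \left(- \frac{9}{76}\right)} = \frac{1}{\frac{486}{19}} = \frac{19}{486}$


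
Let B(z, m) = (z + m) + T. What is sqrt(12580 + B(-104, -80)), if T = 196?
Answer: 4*sqrt(787) ≈ 112.21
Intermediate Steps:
B(z, m) = 196 + m + z (B(z, m) = (z + m) + 196 = (m + z) + 196 = 196 + m + z)
sqrt(12580 + B(-104, -80)) = sqrt(12580 + (196 - 80 - 104)) = sqrt(12580 + 12) = sqrt(12592) = 4*sqrt(787)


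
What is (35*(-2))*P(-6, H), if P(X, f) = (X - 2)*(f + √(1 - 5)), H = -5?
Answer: -2800 + 1120*I ≈ -2800.0 + 1120.0*I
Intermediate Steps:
P(X, f) = (-2 + X)*(f + 2*I) (P(X, f) = (-2 + X)*(f + √(-4)) = (-2 + X)*(f + 2*I))
(35*(-2))*P(-6, H) = (35*(-2))*(-4*I - 2*(-5) - 6*(-5) + 2*I*(-6)) = -70*(-4*I + 10 + 30 - 12*I) = -70*(40 - 16*I) = -2800 + 1120*I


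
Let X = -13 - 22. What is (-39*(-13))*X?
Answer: -17745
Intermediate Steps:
X = -35
(-39*(-13))*X = -39*(-13)*(-35) = 507*(-35) = -17745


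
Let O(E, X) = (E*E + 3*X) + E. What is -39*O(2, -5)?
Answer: 351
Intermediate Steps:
O(E, X) = E + E² + 3*X (O(E, X) = (E² + 3*X) + E = E + E² + 3*X)
-39*O(2, -5) = -39*(2 + 2² + 3*(-5)) = -39*(2 + 4 - 15) = -39*(-9) = 351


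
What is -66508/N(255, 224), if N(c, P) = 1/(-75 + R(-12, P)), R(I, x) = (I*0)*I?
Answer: 4988100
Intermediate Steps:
R(I, x) = 0 (R(I, x) = 0*I = 0)
N(c, P) = -1/75 (N(c, P) = 1/(-75 + 0) = 1/(-75) = -1/75)
-66508/N(255, 224) = -66508/(-1/75) = -66508*(-75) = 4988100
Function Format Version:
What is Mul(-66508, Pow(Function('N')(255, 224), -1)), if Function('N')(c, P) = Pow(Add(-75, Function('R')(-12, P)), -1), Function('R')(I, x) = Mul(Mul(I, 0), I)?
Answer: 4988100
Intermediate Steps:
Function('R')(I, x) = 0 (Function('R')(I, x) = Mul(0, I) = 0)
Function('N')(c, P) = Rational(-1, 75) (Function('N')(c, P) = Pow(Add(-75, 0), -1) = Pow(-75, -1) = Rational(-1, 75))
Mul(-66508, Pow(Function('N')(255, 224), -1)) = Mul(-66508, Pow(Rational(-1, 75), -1)) = Mul(-66508, -75) = 4988100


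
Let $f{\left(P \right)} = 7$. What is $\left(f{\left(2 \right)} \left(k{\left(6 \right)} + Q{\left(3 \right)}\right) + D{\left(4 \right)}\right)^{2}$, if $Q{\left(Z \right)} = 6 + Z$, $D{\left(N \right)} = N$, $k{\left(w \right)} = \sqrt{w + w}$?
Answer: $5077 + 1876 \sqrt{3} \approx 8326.3$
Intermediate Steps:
$k{\left(w \right)} = \sqrt{2} \sqrt{w}$ ($k{\left(w \right)} = \sqrt{2 w} = \sqrt{2} \sqrt{w}$)
$\left(f{\left(2 \right)} \left(k{\left(6 \right)} + Q{\left(3 \right)}\right) + D{\left(4 \right)}\right)^{2} = \left(7 \left(\sqrt{2} \sqrt{6} + \left(6 + 3\right)\right) + 4\right)^{2} = \left(7 \left(2 \sqrt{3} + 9\right) + 4\right)^{2} = \left(7 \left(9 + 2 \sqrt{3}\right) + 4\right)^{2} = \left(\left(63 + 14 \sqrt{3}\right) + 4\right)^{2} = \left(67 + 14 \sqrt{3}\right)^{2}$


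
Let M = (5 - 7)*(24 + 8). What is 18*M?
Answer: -1152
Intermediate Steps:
M = -64 (M = -2*32 = -64)
18*M = 18*(-64) = -1152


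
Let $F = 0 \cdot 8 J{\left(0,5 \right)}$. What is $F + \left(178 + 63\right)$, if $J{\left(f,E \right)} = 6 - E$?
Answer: $241$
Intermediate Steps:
$F = 0$ ($F = 0 \cdot 8 \left(6 - 5\right) = 0 \left(6 - 5\right) = 0 \cdot 1 = 0$)
$F + \left(178 + 63\right) = 0 + \left(178 + 63\right) = 0 + 241 = 241$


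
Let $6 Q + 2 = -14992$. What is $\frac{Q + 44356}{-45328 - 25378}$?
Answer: $- \frac{41857}{70706} \approx -0.59199$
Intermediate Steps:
$Q = -2499$ ($Q = - \frac{1}{3} + \frac{1}{6} \left(-14992\right) = - \frac{1}{3} - \frac{7496}{3} = -2499$)
$\frac{Q + 44356}{-45328 - 25378} = \frac{-2499 + 44356}{-45328 - 25378} = \frac{41857}{-70706} = 41857 \left(- \frac{1}{70706}\right) = - \frac{41857}{70706}$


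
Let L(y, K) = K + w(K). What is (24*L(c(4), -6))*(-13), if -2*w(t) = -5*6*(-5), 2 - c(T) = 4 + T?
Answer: 25272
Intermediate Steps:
c(T) = -2 - T (c(T) = 2 - (4 + T) = 2 + (-4 - T) = -2 - T)
w(t) = -75 (w(t) = -(-5*6)*(-5)/2 = -(-15)*(-5) = -½*150 = -75)
L(y, K) = -75 + K (L(y, K) = K - 75 = -75 + K)
(24*L(c(4), -6))*(-13) = (24*(-75 - 6))*(-13) = (24*(-81))*(-13) = -1944*(-13) = 25272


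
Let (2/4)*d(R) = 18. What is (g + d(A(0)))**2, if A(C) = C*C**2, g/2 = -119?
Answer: 40804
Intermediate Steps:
g = -238 (g = 2*(-119) = -238)
A(C) = C**3
d(R) = 36 (d(R) = 2*18 = 36)
(g + d(A(0)))**2 = (-238 + 36)**2 = (-202)**2 = 40804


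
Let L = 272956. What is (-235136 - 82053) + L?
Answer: -44233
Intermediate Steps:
(-235136 - 82053) + L = (-235136 - 82053) + 272956 = -317189 + 272956 = -44233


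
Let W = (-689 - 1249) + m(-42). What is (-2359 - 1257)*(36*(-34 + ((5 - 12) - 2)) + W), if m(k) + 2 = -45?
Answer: 12775328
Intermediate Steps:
m(k) = -47 (m(k) = -2 - 45 = -47)
W = -1985 (W = (-689 - 1249) - 47 = -1938 - 47 = -1985)
(-2359 - 1257)*(36*(-34 + ((5 - 12) - 2)) + W) = (-2359 - 1257)*(36*(-34 + ((5 - 12) - 2)) - 1985) = -3616*(36*(-34 + (-7 - 2)) - 1985) = -3616*(36*(-34 - 9) - 1985) = -3616*(36*(-43) - 1985) = -3616*(-1548 - 1985) = -3616*(-3533) = 12775328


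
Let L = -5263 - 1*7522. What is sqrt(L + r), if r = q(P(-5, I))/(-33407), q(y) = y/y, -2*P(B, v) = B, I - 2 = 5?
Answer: 4*I*sqrt(891775845367)/33407 ≈ 113.07*I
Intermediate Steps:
I = 7 (I = 2 + 5 = 7)
P(B, v) = -B/2
q(y) = 1
r = -1/33407 (r = 1/(-33407) = 1*(-1/33407) = -1/33407 ≈ -2.9934e-5)
L = -12785 (L = -5263 - 7522 = -12785)
sqrt(L + r) = sqrt(-12785 - 1/33407) = sqrt(-427108496/33407) = 4*I*sqrt(891775845367)/33407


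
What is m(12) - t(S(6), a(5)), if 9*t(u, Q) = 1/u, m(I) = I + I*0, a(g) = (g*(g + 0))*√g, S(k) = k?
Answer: 647/54 ≈ 11.981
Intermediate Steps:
a(g) = g^(5/2) (a(g) = (g*g)*√g = g²*√g = g^(5/2))
m(I) = I (m(I) = I + 0 = I)
t(u, Q) = 1/(9*u)
m(12) - t(S(6), a(5)) = 12 - 1/(9*6) = 12 - 1*1/54 = 12 - 1/54 = 647/54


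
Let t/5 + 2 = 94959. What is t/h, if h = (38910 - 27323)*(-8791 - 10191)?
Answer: -474785/219944434 ≈ -0.0021587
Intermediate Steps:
t = 474785 (t = -10 + 5*94959 = -10 + 474795 = 474785)
h = -219944434 (h = 11587*(-18982) = -219944434)
t/h = 474785/(-219944434) = 474785*(-1/219944434) = -474785/219944434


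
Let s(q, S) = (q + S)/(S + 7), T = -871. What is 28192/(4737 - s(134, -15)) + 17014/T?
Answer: -450345354/33111065 ≈ -13.601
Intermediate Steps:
s(q, S) = (S + q)/(7 + S)
28192/(4737 - s(134, -15)) + 17014/T = 28192/(4737 - (-15 + 134)/(7 - 15)) + 17014/(-871) = 28192/(4737 - 119/(-8)) + 17014*(-1/871) = 28192/(4737 - (-1)*119/8) - 17014/871 = 28192/(4737 - 1*(-119/8)) - 17014/871 = 28192/(4737 + 119/8) - 17014/871 = 28192/(38015/8) - 17014/871 = 28192*(8/38015) - 17014/871 = 225536/38015 - 17014/871 = -450345354/33111065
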